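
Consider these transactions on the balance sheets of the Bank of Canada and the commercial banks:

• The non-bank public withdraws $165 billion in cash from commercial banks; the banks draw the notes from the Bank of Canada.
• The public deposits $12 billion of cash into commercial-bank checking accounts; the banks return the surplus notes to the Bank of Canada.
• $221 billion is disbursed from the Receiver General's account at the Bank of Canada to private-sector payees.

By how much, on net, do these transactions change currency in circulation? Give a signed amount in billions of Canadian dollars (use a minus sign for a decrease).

+$153 billion

Bank of Canada balance sheet:
  Assets:      no change
  Liabilities: Bank reserves +$68B, Currency in circulation +$153B, Government deposits −$221B
So the change in currency in circulation is +$153 billion.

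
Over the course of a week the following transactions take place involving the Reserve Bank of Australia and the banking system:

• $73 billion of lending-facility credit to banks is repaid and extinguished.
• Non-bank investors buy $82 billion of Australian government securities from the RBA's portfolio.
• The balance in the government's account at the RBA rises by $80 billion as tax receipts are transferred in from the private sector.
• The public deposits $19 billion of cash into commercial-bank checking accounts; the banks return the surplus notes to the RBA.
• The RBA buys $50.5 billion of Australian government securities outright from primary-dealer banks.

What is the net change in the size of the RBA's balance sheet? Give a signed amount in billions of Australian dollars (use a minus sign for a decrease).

RBA balance sheet:
  Assets:      Securities −$31.5B, Loans to banks −$73B
  Liabilities: Bank reserves −$165.5B, Currency in circulation −$19B, Government deposits +$80B
Change in total RBA assets = -$104.5 billion.

-$104.5 billion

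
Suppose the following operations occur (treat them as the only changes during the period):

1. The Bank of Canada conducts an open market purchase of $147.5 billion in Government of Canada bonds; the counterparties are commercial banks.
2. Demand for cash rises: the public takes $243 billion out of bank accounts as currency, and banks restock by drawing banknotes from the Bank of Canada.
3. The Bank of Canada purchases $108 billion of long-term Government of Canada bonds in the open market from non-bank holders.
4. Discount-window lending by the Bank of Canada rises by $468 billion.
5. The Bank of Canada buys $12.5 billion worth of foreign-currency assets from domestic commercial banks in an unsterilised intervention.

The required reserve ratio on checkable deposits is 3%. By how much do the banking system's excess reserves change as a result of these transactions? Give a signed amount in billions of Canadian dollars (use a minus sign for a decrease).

+$497.05 billion

OMO purchase (from banks) $147.5 billion: reserves +$147.5B, deposits 0.
Currency withdrawal $243 billion: reserves −$243B, deposits −$243B.
Asset purchase (from non-banks) $108 billion: reserves +$108B, deposits +$108B.
Discount-window loan $468 billion: reserves +$468B, deposits 0.
FX purchase $12.5 billion: reserves +$12.5B, deposits 0.
Totals: Δreserves = +$493B, Δdeposits = −$135B.
Δrequired reserves = 3% × −$135B = −$4.05B.
Δexcess reserves = Δreserves − Δrequired = +$493B − (−$4.05B) = +$497.05 billion.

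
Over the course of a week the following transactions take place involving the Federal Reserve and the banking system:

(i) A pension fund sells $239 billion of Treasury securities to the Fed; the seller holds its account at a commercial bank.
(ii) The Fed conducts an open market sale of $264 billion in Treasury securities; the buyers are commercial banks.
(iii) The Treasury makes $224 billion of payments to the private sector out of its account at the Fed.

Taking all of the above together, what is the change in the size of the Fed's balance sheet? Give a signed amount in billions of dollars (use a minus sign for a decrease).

-$25 billion

Fed balance sheet:
  Assets:      Securities −$25B
  Liabilities: Bank reserves +$199B, Government deposits −$224B
Change in total Fed assets = -$25 billion.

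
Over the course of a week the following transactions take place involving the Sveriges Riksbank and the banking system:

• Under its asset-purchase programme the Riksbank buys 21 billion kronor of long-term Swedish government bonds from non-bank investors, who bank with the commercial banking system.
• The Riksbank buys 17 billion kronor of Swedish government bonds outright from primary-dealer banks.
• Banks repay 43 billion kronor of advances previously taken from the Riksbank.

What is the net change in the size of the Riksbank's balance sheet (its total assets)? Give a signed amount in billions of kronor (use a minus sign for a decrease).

Asset purchase (from non-banks) 21 billion kronor: a Riksbank asset is acquired → +21B.
OMO purchase (from banks) 17 billion kronor: a Riksbank asset is acquired → +17B.
Discount-window repayment 43 billion kronor: a Riksbank asset is shed → −43B.
Net: 21 + 17 − 43 = -5 billion.

-5 billion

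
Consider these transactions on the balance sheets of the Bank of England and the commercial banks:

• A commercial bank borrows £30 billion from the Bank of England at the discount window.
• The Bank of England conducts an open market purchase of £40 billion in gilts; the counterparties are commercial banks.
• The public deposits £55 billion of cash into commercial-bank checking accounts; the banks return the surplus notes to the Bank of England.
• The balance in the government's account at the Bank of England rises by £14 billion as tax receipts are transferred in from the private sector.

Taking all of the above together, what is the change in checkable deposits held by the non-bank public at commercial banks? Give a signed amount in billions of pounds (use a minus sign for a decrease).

Bank of England balance sheet:
  Assets:      Securities +£40B, Loans to banks +£30B
  Liabilities: Bank reserves +£111B, Currency in circulation −£55B, Government deposits +£14B
Commercial banking system:
  Assets:      Reserves at CB +£111B, Securities −£40B
  Liabilities: Checkable deposits +£41B, Borrowings from CB +£30B
So the change in checkable deposits held by the non-bank public at commercial banks is +£41 billion.

+£41 billion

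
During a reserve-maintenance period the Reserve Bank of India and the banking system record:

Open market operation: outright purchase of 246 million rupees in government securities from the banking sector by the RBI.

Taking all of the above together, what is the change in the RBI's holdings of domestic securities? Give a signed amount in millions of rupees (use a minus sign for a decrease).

RBI balance sheet:
  Assets:      Securities +246M
  Liabilities: Bank reserves +246M
Commercial banking system:
  Assets:      Reserves at CB +246M, Securities −246M
  Liabilities: no change
So the change in the RBI's holdings of domestic securities is +246 million.

+246 million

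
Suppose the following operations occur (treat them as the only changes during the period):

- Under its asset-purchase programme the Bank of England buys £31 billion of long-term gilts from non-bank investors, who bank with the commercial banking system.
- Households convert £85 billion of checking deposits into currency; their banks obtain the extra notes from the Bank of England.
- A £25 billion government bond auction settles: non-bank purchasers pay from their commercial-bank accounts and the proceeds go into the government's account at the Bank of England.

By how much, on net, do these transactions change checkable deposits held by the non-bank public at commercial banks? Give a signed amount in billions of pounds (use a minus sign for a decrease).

-£79 billion

Asset purchase (from non-banks) £31 billion: non-bank counterparties' bank balances rise → +£31B.
Currency withdrawal £85 billion: non-bank counterparties' bank balances fall → −£85B.
Government account inflow £25 billion: non-bank counterparties' bank balances fall → −£25B.
Net: 31 − 85 − 25 = -£79 billion.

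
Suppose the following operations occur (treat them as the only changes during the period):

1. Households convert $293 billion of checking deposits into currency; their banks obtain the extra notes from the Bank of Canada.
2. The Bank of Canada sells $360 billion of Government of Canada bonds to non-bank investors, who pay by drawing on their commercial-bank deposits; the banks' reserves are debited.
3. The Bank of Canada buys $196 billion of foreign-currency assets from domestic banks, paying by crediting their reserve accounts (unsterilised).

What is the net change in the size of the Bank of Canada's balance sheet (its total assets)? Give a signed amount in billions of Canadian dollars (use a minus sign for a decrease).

Currency withdrawal $293 billion: only the composition of liabilities changes → 0.
Asset sale (to non-banks) $360 billion: a Bank of Canada asset is shed → −$360B.
FX purchase $196 billion: a Bank of Canada asset is acquired → +$196B.
Net: 0 − 360 + 196 = -$164 billion.

-$164 billion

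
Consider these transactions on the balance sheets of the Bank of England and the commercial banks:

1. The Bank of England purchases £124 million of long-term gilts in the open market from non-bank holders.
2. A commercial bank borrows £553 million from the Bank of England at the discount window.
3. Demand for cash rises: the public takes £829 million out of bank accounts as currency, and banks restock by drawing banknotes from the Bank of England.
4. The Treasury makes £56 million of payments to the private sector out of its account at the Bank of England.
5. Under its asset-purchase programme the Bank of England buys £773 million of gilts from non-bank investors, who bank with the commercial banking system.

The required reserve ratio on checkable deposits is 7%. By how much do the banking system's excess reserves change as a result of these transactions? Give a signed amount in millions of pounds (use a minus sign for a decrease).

Asset purchase (from non-banks) £124 million: reserves +£124M, deposits +£124M.
Discount-window loan £553 million: reserves +£553M, deposits 0.
Currency withdrawal £829 million: reserves −£829M, deposits −£829M.
Government spending £56 million: reserves +£56M, deposits +£56M.
Asset purchase (from non-banks) £773 million: reserves +£773M, deposits +£773M.
Totals: Δreserves = +£677M, Δdeposits = +£124M.
Δrequired reserves = 7% × +£124M = +£8.68M.
Δexcess reserves = Δreserves − Δrequired = +£677M − (+£8.68M) = +£668.32 million.

+£668.32 million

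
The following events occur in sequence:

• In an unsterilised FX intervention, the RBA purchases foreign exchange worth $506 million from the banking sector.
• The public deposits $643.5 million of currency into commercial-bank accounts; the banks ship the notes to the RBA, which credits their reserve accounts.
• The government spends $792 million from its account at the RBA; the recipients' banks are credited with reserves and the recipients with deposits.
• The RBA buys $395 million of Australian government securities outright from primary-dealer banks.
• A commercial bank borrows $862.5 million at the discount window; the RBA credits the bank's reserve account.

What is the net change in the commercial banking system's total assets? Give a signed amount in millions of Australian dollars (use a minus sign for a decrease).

+$2298 million

RBA balance sheet:
  Assets:      Securities +$395M, Loans to banks +$862.5M, Foreign assets +$506M
  Liabilities: Bank reserves +$3199M, Currency in circulation −$643.5M, Government deposits −$792M
Commercial banking system:
  Assets:      Reserves at CB +$3199M, Securities −$395M, Foreign assets −$506M
  Liabilities: Checkable deposits +$1435.5M, Borrowings from CB +$862.5M
Change in total bank assets = +$2298 million.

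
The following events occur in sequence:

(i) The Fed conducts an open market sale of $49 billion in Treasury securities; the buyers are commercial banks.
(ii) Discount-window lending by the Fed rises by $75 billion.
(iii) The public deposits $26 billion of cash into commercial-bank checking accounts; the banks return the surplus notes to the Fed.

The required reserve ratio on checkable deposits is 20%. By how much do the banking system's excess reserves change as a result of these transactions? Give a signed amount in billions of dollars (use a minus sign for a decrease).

+$46.8 billion

OMO sale (to banks) $49 billion: reserves −$49B, deposits 0.
Discount-window loan $75 billion: reserves +$75B, deposits 0.
Currency deposit $26 billion: reserves +$26B, deposits +$26B.
Totals: Δreserves = +$52B, Δdeposits = +$26B.
Δrequired reserves = 20% × +$26B = +$5.2B.
Δexcess reserves = Δreserves − Δrequired = +$52B − (+$5.2B) = +$46.8 billion.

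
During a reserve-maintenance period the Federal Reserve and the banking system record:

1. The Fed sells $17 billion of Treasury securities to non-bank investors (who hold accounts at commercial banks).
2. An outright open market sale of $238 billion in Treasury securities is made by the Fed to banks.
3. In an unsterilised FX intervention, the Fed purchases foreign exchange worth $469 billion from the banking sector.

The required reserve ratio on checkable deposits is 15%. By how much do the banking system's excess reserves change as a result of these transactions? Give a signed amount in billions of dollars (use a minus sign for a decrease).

Asset sale (to non-banks) $17 billion: reserves −$17B, deposits −$17B.
OMO sale (to banks) $238 billion: reserves −$238B, deposits 0.
FX purchase $469 billion: reserves +$469B, deposits 0.
Totals: Δreserves = +$214B, Δdeposits = −$17B.
Δrequired reserves = 15% × −$17B = −$2.55B.
Δexcess reserves = Δreserves − Δrequired = +$214B − (−$2.55B) = +$216.55 billion.

+$216.55 billion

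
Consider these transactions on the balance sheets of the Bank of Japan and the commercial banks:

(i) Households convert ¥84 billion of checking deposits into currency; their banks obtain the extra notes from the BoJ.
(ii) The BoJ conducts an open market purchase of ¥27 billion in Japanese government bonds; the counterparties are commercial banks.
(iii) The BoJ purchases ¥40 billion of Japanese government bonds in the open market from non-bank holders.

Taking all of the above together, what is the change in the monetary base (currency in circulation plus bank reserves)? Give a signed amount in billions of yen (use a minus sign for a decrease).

BoJ balance sheet:
  Assets:      Securities +¥67B
  Liabilities: Bank reserves −¥17B, Currency in circulation +¥84B
Monetary base = currency + reserves: +¥84B + (−¥17B) = +¥67 billion.

+¥67 billion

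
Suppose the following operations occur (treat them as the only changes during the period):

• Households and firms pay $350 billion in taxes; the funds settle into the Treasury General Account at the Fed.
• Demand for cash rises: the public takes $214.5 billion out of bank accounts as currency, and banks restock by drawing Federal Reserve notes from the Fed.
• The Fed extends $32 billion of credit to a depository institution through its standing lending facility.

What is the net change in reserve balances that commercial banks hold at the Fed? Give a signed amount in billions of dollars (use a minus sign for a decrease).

-$532.5 billion

Fed balance sheet:
  Assets:      Loans to banks +$32B
  Liabilities: Bank reserves −$532.5B, Currency in circulation +$214.5B, Government deposits +$350B
So the change in reserve balances that commercial banks hold at the Fed is -$532.5 billion.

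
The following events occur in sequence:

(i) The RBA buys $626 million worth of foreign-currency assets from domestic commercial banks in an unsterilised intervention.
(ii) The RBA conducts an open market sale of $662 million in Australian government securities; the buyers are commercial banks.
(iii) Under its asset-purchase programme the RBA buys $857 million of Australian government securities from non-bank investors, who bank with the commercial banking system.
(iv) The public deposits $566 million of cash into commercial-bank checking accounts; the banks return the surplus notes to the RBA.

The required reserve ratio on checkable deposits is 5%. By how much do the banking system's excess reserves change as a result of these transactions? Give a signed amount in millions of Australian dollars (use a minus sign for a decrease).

FX purchase $626 million: reserves +$626M, deposits 0.
OMO sale (to banks) $662 million: reserves −$662M, deposits 0.
Asset purchase (from non-banks) $857 million: reserves +$857M, deposits +$857M.
Currency deposit $566 million: reserves +$566M, deposits +$566M.
Totals: Δreserves = +$1387M, Δdeposits = +$1423M.
Δrequired reserves = 5% × +$1423M = +$71.15M.
Δexcess reserves = Δreserves − Δrequired = +$1387M − (+$71.15M) = +$1315.85 million.

+$1315.85 million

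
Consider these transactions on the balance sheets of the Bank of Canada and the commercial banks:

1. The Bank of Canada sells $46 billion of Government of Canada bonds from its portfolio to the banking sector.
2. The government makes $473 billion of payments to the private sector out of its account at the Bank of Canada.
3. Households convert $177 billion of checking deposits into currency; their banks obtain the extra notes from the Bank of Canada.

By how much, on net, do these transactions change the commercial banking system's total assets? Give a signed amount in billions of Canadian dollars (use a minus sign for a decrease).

+$296 billion

Bank of Canada balance sheet:
  Assets:      Securities −$46B
  Liabilities: Bank reserves +$250B, Currency in circulation +$177B, Government deposits −$473B
Commercial banking system:
  Assets:      Reserves at CB +$250B, Securities +$46B
  Liabilities: Checkable deposits +$296B
Change in total bank assets = +$296 billion.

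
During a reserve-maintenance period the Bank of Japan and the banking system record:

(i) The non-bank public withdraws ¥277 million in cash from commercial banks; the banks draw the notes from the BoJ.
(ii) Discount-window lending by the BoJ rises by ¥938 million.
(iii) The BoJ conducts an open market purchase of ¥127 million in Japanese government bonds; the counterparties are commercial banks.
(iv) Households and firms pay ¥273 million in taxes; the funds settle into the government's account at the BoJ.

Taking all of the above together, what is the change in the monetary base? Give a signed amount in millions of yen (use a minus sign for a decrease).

BoJ balance sheet:
  Assets:      Securities +¥127M, Loans to banks +¥938M
  Liabilities: Bank reserves +¥515M, Currency in circulation +¥277M, Government deposits +¥273M
Monetary base = currency + reserves: +¥277M + (+¥515M) = +¥792 million.

+¥792 million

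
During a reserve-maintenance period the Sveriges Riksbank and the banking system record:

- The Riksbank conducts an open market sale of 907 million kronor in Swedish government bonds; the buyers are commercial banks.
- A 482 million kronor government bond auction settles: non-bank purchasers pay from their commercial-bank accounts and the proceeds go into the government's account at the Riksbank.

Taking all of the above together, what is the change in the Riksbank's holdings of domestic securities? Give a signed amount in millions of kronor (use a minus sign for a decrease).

-907 million

OMO sale (to banks) 907 million kronor: securities removed from the Riksbank's portfolio → −907M.
Government account inflow 482 million kronor: the Riksbank's securities portfolio is untouched → 0.
Net: −907 + 0 = -907 million.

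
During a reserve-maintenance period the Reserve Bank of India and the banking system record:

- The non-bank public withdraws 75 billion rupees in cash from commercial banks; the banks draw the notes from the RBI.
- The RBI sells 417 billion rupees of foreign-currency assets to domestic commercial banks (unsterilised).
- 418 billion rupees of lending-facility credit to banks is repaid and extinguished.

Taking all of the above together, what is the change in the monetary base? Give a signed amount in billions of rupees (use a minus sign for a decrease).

RBI balance sheet:
  Assets:      Loans to banks −418B, Foreign assets −417B
  Liabilities: Bank reserves −910B, Currency in circulation +75B
Commercial banking system:
  Assets:      Reserves at CB −910B, Foreign assets +417B
  Liabilities: Checkable deposits −75B, Borrowings from CB −418B
Monetary base = currency + reserves: +75B + (−910B) = -835 billion.

-835 billion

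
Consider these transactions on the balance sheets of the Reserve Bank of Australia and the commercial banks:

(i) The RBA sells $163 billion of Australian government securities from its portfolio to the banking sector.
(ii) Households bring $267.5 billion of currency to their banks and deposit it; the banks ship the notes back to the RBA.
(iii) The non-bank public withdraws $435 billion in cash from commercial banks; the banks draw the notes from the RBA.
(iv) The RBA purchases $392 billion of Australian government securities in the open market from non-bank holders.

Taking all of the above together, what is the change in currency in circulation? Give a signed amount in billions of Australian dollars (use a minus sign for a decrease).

+$167.5 billion

OMO sale (to banks) $163 billion: no currency enters or leaves circulation → 0.
Currency deposit $267.5 billion: notes return to the central bank → −$267.5B.
Currency withdrawal $435 billion: notes leave the central bank → +$435B.
Asset purchase (from non-banks) $392 billion: no currency enters or leaves circulation → 0.
Net: 0 − 267.5 + 435 + 0 = +$167.5 billion.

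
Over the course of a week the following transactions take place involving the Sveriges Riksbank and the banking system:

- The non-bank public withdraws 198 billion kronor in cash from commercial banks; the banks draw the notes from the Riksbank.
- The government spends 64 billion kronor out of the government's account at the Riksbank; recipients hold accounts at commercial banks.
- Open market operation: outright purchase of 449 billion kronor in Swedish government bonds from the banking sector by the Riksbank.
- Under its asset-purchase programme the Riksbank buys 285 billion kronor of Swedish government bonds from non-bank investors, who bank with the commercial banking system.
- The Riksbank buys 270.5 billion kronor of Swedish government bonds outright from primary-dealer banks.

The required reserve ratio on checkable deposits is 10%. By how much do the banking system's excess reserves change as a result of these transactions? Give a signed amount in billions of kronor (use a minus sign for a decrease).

+855.4 billion

Currency withdrawal 198 billion kronor: reserves −198B, deposits −198B.
Government spending 64 billion kronor: reserves +64B, deposits +64B.
OMO purchase (from banks) 449 billion kronor: reserves +449B, deposits 0.
Asset purchase (from non-banks) 285 billion kronor: reserves +285B, deposits +285B.
OMO purchase (from banks) 270.5 billion kronor: reserves +270.5B, deposits 0.
Totals: Δreserves = +870.5B, Δdeposits = +151B.
Δrequired reserves = 10% × +151B = +15.1B.
Δexcess reserves = Δreserves − Δrequired = +870.5B − (+15.1B) = +855.4 billion.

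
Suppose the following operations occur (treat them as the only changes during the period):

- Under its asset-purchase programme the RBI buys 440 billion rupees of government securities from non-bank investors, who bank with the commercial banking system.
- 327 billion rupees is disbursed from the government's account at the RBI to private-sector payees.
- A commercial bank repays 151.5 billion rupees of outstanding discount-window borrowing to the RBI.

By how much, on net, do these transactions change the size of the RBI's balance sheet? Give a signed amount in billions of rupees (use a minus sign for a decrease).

+288.5 billion

RBI balance sheet:
  Assets:      Securities +440B, Loans to banks −151.5B
  Liabilities: Bank reserves +615.5B, Government deposits −327B
Change in total RBI assets = +288.5 billion.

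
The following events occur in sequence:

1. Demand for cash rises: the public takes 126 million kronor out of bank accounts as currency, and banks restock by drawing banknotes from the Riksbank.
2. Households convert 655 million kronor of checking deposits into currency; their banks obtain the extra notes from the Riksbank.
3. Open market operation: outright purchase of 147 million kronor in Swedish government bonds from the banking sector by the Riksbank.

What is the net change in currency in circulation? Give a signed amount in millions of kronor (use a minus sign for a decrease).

+781 million

Riksbank balance sheet:
  Assets:      Securities +147M
  Liabilities: Bank reserves −634M, Currency in circulation +781M
So the change in currency in circulation is +781 million.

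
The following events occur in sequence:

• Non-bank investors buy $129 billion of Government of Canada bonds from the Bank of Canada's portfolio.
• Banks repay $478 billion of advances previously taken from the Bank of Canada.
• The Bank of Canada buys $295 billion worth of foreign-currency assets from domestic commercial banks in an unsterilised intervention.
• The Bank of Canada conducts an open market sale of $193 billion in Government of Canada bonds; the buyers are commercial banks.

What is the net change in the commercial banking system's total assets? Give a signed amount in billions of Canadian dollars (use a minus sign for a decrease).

Asset sale (to non-banks) $129 billion: bank balance sheets shrink → −$129B.
Discount-window repayment $478 billion: bank balance sheets shrink → −$478B.
FX purchase $295 billion: just an asset swap on bank balance sheets → 0.
OMO sale (to banks) $193 billion: just an asset swap on bank balance sheets → 0.
Net: −129 − 478 + 0 + 0 = -$607 billion.

-$607 billion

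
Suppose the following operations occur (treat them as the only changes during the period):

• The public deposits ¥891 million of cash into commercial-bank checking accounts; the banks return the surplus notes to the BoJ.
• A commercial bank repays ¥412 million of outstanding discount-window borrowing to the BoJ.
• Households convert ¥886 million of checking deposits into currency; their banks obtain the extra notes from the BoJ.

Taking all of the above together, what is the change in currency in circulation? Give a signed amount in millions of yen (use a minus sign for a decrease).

-¥5 million

Currency deposit ¥891 million: notes return to the central bank → −¥891M.
Discount-window repayment ¥412 million: no currency enters or leaves circulation → 0.
Currency withdrawal ¥886 million: notes leave the central bank → +¥886M.
Net: −891 + 0 + 886 = -¥5 million.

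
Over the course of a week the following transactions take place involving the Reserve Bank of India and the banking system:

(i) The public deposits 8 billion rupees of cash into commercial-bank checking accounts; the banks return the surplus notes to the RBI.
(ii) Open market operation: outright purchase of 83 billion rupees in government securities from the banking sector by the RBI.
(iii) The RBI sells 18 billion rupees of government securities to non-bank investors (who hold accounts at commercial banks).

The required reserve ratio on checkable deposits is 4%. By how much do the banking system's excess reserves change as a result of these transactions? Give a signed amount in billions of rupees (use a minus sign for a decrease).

+73.4 billion

Currency deposit 8 billion rupees: reserves +8B, deposits +8B.
OMO purchase (from banks) 83 billion rupees: reserves +83B, deposits 0.
Asset sale (to non-banks) 18 billion rupees: reserves −18B, deposits −18B.
Totals: Δreserves = +73B, Δdeposits = −10B.
Δrequired reserves = 4% × −10B = −0.4B.
Δexcess reserves = Δreserves − Δrequired = +73B − (−0.4B) = +73.4 billion.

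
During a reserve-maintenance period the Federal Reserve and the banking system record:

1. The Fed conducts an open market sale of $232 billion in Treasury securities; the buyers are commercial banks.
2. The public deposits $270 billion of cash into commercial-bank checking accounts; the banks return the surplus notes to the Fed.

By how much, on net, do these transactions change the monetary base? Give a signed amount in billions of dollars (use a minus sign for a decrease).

-$232 billion

OMO sale (to banks) $232 billion: Fed balance sheet contracts → −$232B.
Currency deposit $270 billion: just a shift between currency and reserves — both are base money → 0.
Net: −232 + 0 = -$232 billion.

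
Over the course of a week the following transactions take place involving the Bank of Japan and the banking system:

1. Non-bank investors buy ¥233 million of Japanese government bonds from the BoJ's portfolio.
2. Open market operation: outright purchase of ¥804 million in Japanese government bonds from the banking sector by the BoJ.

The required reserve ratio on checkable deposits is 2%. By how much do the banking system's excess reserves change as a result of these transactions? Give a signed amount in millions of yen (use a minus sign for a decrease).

Asset sale (to non-banks) ¥233 million: reserves −¥233M, deposits −¥233M.
OMO purchase (from banks) ¥804 million: reserves +¥804M, deposits 0.
Totals: Δreserves = +¥571M, Δdeposits = −¥233M.
Δrequired reserves = 2% × −¥233M = −¥4.66M.
Δexcess reserves = Δreserves − Δrequired = +¥571M − (−¥4.66M) = +¥575.66 million.

+¥575.66 million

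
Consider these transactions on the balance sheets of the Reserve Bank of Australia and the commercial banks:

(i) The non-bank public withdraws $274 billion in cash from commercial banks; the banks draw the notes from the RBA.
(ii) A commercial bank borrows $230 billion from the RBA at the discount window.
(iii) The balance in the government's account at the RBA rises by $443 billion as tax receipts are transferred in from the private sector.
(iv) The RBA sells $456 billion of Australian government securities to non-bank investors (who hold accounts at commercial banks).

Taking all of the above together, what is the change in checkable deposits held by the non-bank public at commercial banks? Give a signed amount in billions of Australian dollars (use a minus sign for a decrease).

-$1173 billion

RBA balance sheet:
  Assets:      Securities −$456B, Loans to banks +$230B
  Liabilities: Bank reserves −$943B, Currency in circulation +$274B, Government deposits +$443B
Commercial banking system:
  Assets:      Reserves at CB −$943B
  Liabilities: Checkable deposits −$1173B, Borrowings from CB +$230B
So the change in checkable deposits held by the non-bank public at commercial banks is -$1173 billion.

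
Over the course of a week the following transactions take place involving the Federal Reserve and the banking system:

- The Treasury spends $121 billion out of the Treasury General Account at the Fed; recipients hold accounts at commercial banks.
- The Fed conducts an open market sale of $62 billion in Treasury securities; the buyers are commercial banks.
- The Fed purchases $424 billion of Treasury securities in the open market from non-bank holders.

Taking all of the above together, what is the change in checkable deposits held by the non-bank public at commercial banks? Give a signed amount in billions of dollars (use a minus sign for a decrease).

+$545 billion

Fed balance sheet:
  Assets:      Securities +$362B
  Liabilities: Bank reserves +$483B, Government deposits −$121B
Commercial banking system:
  Assets:      Reserves at CB +$483B, Securities +$62B
  Liabilities: Checkable deposits +$545B
So the change in checkable deposits held by the non-bank public at commercial banks is +$545 billion.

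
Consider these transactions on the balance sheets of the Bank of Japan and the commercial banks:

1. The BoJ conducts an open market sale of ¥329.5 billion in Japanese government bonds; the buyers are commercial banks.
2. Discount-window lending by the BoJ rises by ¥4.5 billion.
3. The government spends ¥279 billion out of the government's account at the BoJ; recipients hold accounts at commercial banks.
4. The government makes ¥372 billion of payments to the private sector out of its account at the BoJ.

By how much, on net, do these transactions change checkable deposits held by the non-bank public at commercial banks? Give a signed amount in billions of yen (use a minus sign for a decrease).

BoJ balance sheet:
  Assets:      Securities −¥329.5B, Loans to banks +¥4.5B
  Liabilities: Bank reserves +¥326B, Government deposits −¥651B
Commercial banking system:
  Assets:      Reserves at CB +¥326B, Securities +¥329.5B
  Liabilities: Checkable deposits +¥651B, Borrowings from CB +¥4.5B
So the change in checkable deposits held by the non-bank public at commercial banks is +¥651 billion.

+¥651 billion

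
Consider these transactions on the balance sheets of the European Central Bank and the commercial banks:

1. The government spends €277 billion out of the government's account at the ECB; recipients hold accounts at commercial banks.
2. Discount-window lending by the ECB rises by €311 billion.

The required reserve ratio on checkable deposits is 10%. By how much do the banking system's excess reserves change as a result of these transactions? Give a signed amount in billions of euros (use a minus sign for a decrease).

+€560.3 billion

Government spending €277 billion: reserves +€277B, deposits +€277B.
Discount-window loan €311 billion: reserves +€311B, deposits 0.
Totals: Δreserves = +€588B, Δdeposits = +€277B.
Δrequired reserves = 10% × +€277B = +€27.7B.
Δexcess reserves = Δreserves − Δrequired = +€588B − (+€27.7B) = +€560.3 billion.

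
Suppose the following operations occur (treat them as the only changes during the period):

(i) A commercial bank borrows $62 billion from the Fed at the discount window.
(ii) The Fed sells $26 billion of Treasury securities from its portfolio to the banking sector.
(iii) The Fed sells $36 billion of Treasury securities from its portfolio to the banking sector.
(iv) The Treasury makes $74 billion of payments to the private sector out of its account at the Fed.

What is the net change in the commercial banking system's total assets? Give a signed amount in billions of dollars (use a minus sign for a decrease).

Fed balance sheet:
  Assets:      Securities −$62B, Loans to banks +$62B
  Liabilities: Bank reserves +$74B, Government deposits −$74B
Commercial banking system:
  Assets:      Reserves at CB +$74B, Securities +$62B
  Liabilities: Checkable deposits +$74B, Borrowings from CB +$62B
Change in total bank assets = +$136 billion.

+$136 billion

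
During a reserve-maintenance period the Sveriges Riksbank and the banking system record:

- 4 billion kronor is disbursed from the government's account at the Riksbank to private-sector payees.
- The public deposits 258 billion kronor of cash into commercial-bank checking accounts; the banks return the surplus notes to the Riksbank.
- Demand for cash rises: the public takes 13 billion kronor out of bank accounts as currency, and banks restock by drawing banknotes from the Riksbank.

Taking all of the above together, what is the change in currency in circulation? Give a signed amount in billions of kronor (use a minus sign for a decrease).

-245 billion

Riksbank balance sheet:
  Assets:      no change
  Liabilities: Bank reserves +249B, Currency in circulation −245B, Government deposits −4B
So the change in currency in circulation is -245 billion.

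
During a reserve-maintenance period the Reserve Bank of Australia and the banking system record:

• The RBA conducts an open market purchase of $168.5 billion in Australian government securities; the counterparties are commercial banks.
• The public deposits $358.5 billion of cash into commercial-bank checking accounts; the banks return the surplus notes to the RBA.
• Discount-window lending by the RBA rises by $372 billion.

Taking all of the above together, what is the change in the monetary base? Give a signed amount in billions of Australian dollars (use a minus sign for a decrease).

+$540.5 billion

RBA balance sheet:
  Assets:      Securities +$168.5B, Loans to banks +$372B
  Liabilities: Bank reserves +$899B, Currency in circulation −$358.5B
Monetary base = currency + reserves: −$358.5B + (+$899B) = +$540.5 billion.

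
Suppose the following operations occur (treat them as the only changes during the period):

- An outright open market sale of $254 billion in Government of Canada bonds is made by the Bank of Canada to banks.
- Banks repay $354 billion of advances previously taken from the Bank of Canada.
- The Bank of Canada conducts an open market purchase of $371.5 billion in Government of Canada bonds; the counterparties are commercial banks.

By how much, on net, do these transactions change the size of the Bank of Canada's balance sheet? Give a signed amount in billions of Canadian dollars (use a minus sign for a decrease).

OMO sale (to banks) $254 billion: a Bank of Canada asset is shed → −$254B.
Discount-window repayment $354 billion: a Bank of Canada asset is shed → −$354B.
OMO purchase (from banks) $371.5 billion: a Bank of Canada asset is acquired → +$371.5B.
Net: −254 − 354 + 371.5 = -$236.5 billion.

-$236.5 billion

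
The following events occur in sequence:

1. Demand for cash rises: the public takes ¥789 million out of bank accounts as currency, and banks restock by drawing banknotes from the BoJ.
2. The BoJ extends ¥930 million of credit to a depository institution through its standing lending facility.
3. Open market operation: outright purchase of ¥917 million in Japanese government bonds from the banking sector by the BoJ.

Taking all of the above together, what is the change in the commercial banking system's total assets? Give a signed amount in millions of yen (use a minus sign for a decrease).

BoJ balance sheet:
  Assets:      Securities +¥917M, Loans to banks +¥930M
  Liabilities: Bank reserves +¥1058M, Currency in circulation +¥789M
Commercial banking system:
  Assets:      Reserves at CB +¥1058M, Securities −¥917M
  Liabilities: Checkable deposits −¥789M, Borrowings from CB +¥930M
Change in total bank assets = +¥141 million.

+¥141 million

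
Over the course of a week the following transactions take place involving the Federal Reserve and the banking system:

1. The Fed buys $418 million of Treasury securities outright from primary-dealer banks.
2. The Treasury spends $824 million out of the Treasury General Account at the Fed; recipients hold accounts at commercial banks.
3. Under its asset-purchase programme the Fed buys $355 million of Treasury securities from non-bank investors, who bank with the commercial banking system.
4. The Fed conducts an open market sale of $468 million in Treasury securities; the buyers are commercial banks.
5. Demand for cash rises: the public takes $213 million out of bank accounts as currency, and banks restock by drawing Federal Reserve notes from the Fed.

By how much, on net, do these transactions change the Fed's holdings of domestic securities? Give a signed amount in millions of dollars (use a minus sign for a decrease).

Fed balance sheet:
  Assets:      Securities +$305M
  Liabilities: Bank reserves +$916M, Currency in circulation +$213M, Government deposits −$824M
Commercial banking system:
  Assets:      Reserves at CB +$916M, Securities +$50M
  Liabilities: Checkable deposits +$966M
So the change in the Fed's holdings of domestic securities is +$305 million.

+$305 million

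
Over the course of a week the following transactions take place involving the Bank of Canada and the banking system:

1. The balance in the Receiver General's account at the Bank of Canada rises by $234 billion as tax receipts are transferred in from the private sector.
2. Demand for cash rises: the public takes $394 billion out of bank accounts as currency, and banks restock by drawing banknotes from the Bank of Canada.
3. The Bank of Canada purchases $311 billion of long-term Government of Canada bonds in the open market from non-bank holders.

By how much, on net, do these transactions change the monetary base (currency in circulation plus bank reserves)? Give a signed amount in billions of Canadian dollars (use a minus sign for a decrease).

+$77 billion

Bank of Canada balance sheet:
  Assets:      Securities +$311B
  Liabilities: Bank reserves −$317B, Currency in circulation +$394B, Government deposits +$234B
Monetary base = currency + reserves: +$394B + (−$317B) = +$77 billion.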